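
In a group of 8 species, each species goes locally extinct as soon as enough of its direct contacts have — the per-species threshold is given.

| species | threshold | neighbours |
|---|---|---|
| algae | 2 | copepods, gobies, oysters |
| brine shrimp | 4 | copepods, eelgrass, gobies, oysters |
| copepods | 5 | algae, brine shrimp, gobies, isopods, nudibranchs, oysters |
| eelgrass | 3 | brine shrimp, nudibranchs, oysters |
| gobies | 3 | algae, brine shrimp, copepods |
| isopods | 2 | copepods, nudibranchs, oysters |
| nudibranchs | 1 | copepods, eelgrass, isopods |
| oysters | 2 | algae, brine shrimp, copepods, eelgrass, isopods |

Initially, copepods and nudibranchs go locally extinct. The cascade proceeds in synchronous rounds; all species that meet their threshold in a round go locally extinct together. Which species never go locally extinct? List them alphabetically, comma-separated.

brine shrimp, eelgrass, gobies

Round 1 — copepods, nudibranchs go locally extinct (initial).
Round 2 — checking thresholds:
  algae: 1 of 3 neighbours < 2, below threshold.
  brine shrimp: 1 of 4 neighbours < 4, below threshold.
  eelgrass: 1 of 3 neighbours < 3, below threshold.
  gobies: 1 of 3 neighbours < 3, below threshold.
  isopods: 2 of 3 neighbours ≥ 2, goes locally extinct.
  oysters: 1 of 5 neighbours < 2, below threshold.
Round 3 — checking thresholds:
  algae: 1 of 3 neighbours < 2, below threshold.
  brine shrimp: 1 of 4 neighbours < 4, below threshold.
  eelgrass: 1 of 3 neighbours < 3, below threshold.
  gobies: 1 of 3 neighbours < 3, below threshold.
  oysters: 2 of 5 neighbours ≥ 2, goes locally extinct.
Round 4 — checking thresholds:
  algae: 2 of 3 neighbours ≥ 2, goes locally extinct.
  brine shrimp: 2 of 4 neighbours < 4, below threshold.
  eelgrass: 2 of 3 neighbours < 3, below threshold.
  gobies: 1 of 3 neighbours < 3, below threshold.
Round 5 — no new extinctions; cascade stops.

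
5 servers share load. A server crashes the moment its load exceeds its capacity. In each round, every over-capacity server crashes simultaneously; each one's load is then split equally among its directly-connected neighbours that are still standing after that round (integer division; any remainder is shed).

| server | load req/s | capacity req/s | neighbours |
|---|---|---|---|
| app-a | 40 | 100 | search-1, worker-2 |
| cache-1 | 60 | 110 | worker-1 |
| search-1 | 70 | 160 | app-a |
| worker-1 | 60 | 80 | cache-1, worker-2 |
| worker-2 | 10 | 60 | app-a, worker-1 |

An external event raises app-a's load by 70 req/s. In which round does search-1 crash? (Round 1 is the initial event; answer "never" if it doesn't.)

Round 1 — app-a at 110 > 100. app-a crashes.
  app-a sheds 110 req/s to search-1, worker-2: 55 each.
    search-1: 70+55 = 125 ≤ 160
    worker-2: 10+55 = 65 > 60
Round 2 — worker-2 crashes.
  worker-2 sheds 65 req/s to worker-1: 65 each.
    worker-1: 60+65 = 125 > 80
Round 3 — worker-1 crashes.
  worker-1 sheds 125 req/s to cache-1: 125 each.
    cache-1: 60+125 = 185 > 110
Round 4 — cache-1 crashes.
  cache-1 sheds 185 req/s: no online neighbours, lost.
No further crashes.

never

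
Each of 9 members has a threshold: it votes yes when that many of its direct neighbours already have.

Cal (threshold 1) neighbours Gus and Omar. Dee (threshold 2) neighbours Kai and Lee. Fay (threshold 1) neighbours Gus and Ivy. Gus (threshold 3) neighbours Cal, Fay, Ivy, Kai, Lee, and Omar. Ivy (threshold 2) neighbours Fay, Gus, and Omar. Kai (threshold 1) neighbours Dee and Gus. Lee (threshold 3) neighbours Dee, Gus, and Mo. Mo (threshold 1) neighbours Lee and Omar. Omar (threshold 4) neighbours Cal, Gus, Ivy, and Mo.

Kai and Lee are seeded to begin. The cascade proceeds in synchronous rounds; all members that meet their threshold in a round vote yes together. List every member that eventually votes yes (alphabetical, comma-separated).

Dee, Kai, Lee, Mo

Round 1 — Kai, Lee vote yes (initial).
Round 2 — checking thresholds:
  Dee: 2 of 2 neighbours ≥ 2, votes yes.
  Gus: 2 of 6 neighbours < 3, holds.
  Mo: 1 of 2 neighbours ≥ 1, votes yes.
Round 3 — no new yes votes; cascade stops.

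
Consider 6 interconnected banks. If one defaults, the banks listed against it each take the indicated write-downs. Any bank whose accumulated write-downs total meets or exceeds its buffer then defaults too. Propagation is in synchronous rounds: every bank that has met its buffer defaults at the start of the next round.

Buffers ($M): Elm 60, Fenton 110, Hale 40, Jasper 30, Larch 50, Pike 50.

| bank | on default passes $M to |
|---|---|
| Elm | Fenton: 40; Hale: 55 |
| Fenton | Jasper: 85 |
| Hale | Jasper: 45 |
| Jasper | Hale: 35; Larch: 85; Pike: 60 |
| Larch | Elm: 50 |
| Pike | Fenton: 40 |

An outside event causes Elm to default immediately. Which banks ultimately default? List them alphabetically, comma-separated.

Round 1 — Elm defaults (initial).
  Fenton: +40 → 40 < 110
  Hale: +55 → 55 ≥ 40
Round 2 — Hale defaults.
  Jasper: +45 → 45 ≥ 30
Round 3 — Jasper defaults.
  Larch: +85 → 85 ≥ 50
  Pike: +60 → 60 ≥ 50
Round 4 — Larch, Pike default.
  Fenton: +40 → 80 < 110
No further defaults.

Elm, Hale, Jasper, Larch, Pike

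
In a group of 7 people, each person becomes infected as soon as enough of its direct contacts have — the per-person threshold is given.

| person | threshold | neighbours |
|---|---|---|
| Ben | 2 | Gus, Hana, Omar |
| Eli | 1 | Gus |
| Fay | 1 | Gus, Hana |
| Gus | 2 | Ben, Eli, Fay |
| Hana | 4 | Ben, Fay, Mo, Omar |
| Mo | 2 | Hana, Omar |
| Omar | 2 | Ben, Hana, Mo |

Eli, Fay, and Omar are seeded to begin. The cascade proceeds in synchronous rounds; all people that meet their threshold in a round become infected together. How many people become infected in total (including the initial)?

Round 1 — Eli, Fay, Omar become infected (initial).
Round 2 — checking thresholds:
  Ben: 1 of 3 neighbours < 2, not yet.
  Gus: 2 of 3 neighbours ≥ 2, becomes infected.
  Hana: 2 of 4 neighbours < 4, not yet.
  Mo: 1 of 2 neighbours < 2, not yet.
Round 3 — checking thresholds:
  Ben: 2 of 3 neighbours ≥ 2, becomes infected.
  Hana: 2 of 4 neighbours < 4, not yet.
  Mo: 1 of 2 neighbours < 2, not yet.
Round 4 — no new infections; cascade stops.

5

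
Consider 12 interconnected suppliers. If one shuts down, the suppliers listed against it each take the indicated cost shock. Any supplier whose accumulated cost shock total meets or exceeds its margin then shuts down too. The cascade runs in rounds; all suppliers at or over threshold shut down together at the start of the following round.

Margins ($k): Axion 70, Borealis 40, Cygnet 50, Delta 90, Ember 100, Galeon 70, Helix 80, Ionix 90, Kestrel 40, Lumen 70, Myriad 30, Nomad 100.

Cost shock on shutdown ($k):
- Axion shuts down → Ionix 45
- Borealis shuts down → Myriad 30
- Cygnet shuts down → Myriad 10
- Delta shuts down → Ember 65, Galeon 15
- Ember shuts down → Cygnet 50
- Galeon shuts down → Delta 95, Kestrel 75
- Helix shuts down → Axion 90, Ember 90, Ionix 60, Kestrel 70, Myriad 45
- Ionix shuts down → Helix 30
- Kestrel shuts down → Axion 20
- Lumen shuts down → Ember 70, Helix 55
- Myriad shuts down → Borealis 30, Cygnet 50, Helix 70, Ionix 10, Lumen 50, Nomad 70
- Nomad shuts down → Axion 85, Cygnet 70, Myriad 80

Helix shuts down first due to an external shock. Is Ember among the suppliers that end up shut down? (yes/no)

no

Round 1 — Helix shuts down (initial).
  Axion: +90 → 90 ≥ 70
  Ember: +90 → 90 < 100
  Ionix: +60 → 60 < 90
  Kestrel: +70 → 70 ≥ 40
  Myriad: +45 → 45 ≥ 30
Round 2 — Axion, Kestrel, Myriad shut down.
  Borealis: +30 → 30 < 40
  Cygnet: +50 → 50 ≥ 50
  Ionix: +45+10 → 115 ≥ 90
  Lumen: +50 → 50 < 70
  Nomad: +70 → 70 < 100
Round 3 — Cygnet, Ionix shut down.
No further shutdowns.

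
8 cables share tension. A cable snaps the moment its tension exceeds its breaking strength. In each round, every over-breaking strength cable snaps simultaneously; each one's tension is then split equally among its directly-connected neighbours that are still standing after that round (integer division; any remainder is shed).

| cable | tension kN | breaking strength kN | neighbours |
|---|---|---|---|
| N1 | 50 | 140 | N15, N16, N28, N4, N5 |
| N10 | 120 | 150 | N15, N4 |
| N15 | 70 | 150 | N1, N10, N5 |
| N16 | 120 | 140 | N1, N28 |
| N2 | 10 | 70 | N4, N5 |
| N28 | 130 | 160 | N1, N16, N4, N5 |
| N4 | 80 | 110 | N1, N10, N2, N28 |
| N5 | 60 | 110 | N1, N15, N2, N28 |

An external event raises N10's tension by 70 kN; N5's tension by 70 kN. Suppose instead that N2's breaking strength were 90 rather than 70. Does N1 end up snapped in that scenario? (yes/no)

With N2's breaking strength at 90:
Round 1 — N10 at 190 > 150; N5 at 130 > 110. N10, N5 snap.
  N10 sheds 190 kN to N15, N4: 95 each.
    N15: 70+95 = 165 > 150
    N4: 80+95 = 175 > 110
  N5 sheds 130 kN to N1, N15, N2, N28: 32 each (2 lost).
    N1: 50+32 = 82 ≤ 140
    N15: 165+32 = 197 > 150
    N2: 10+32 = 42 ≤ 90
    N28: 130+32 = 162 > 160
Round 2 — N15, N28, N4 snap.
  N15 sheds 197 kN to N1: 197 each.
    N1: 82+197 = 279 > 140
  N28 sheds 162 kN to N1, N16: 81 each.
    N1: 279+81 = 360 > 140
    N16: 120+81 = 201 > 140
  N4 sheds 175 kN to N1, N2: 87 each (1 lost).
    N1: 360+87 = 447 > 140
    N2: 42+87 = 129 > 90
Round 3 — N1, N16, N2 snap.
  N1 sheds 447 kN: no online neighbours, lost.
  N16 sheds 201 kN: no online neighbours, lost.
  N2 sheds 129 kN: no online neighbours, lost.
No further breaks.

yes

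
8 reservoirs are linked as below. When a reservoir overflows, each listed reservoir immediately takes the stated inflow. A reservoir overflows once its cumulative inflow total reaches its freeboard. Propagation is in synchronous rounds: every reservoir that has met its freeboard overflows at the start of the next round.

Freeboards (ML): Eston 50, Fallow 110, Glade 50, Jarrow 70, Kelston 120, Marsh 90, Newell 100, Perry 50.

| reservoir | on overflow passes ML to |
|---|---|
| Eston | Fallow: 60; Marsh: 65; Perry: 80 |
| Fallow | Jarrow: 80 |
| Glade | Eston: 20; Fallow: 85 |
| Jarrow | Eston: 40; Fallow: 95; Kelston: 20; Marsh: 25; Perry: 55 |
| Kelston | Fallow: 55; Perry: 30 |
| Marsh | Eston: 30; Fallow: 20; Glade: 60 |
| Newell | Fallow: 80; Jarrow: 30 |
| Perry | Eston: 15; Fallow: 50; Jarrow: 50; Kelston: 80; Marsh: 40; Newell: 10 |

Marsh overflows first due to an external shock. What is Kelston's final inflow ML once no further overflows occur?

Round 1 — Marsh overflows (initial).
  Eston: +30 → 30 < 50
  Fallow: +20 → 20 < 110
  Glade: +60 → 60 ≥ 50
Round 2 — Glade overflows.
  Eston: +20 → 50 ≥ 50
  Fallow: +85 → 105 < 110
Round 3 — Eston overflows.
  Fallow: +60 → 165 ≥ 110
  Perry: +80 → 80 ≥ 50
Round 4 — Fallow, Perry overflow.
  Jarrow: +80+50 → 130 ≥ 70
  Kelston: +80 → 80 < 120
  Newell: +10 → 10 < 100
Round 5 — Jarrow overflows.
  Kelston: +20 → 100 < 120
No further overflows.

100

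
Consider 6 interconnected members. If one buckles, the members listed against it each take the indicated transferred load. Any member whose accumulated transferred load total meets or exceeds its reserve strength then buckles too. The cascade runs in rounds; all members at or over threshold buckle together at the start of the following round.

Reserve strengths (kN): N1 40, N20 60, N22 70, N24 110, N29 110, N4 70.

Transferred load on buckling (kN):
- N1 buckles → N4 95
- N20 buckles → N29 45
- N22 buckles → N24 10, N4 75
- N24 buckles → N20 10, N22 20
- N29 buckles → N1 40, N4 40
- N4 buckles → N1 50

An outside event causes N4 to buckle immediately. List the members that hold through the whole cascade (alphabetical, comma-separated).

N20, N22, N24, N29

Round 1 — N4 buckles (initial).
  N1: +50 → 50 ≥ 40
Round 2 — N1 buckles.
No further bucklings.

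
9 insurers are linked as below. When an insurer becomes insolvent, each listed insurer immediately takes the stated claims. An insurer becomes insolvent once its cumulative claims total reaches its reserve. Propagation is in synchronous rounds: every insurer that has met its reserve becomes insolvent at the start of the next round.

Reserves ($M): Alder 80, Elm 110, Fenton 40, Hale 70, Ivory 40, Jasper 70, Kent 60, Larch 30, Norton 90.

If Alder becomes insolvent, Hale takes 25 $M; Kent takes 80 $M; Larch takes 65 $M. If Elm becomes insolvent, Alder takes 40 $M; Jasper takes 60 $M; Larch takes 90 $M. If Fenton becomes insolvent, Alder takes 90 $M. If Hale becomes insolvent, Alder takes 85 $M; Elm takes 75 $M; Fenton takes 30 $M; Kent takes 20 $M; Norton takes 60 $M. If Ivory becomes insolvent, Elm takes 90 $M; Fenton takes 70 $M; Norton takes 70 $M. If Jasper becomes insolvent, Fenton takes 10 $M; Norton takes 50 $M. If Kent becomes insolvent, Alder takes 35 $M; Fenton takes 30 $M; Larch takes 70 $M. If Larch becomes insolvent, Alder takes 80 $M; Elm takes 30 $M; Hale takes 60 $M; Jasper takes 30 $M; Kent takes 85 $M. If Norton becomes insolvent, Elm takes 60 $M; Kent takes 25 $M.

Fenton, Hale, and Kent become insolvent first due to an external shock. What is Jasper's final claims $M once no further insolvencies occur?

30

Round 1 — Fenton, Hale, Kent become insolvent (initial).
  Alder: +90+85+35 → 210 ≥ 80
  Elm: +75 → 75 < 110
  Larch: +70 → 70 ≥ 30
  Norton: +60 → 60 < 90
Round 2 — Alder, Larch become insolvent.
  Elm: +30 → 105 < 110
  Jasper: +30 → 30 < 70
No further insolvencies.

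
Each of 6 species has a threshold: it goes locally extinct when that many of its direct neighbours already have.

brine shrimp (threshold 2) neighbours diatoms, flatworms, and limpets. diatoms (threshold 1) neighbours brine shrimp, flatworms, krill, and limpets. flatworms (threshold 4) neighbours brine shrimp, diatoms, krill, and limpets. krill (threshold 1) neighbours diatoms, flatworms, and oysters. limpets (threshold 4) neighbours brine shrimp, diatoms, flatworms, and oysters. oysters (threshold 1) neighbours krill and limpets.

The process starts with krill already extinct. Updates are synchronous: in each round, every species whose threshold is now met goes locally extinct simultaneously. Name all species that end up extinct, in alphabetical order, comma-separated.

diatoms, krill, oysters

Round 1 — krill goes locally extinct (initial).
Round 2 — checking thresholds:
  diatoms: 1 of 4 neighbours ≥ 1, goes locally extinct.
  flatworms: 1 of 4 neighbours < 4, holds.
  oysters: 1 of 2 neighbours ≥ 1, goes locally extinct.
Round 3 — no new extinctions; cascade stops.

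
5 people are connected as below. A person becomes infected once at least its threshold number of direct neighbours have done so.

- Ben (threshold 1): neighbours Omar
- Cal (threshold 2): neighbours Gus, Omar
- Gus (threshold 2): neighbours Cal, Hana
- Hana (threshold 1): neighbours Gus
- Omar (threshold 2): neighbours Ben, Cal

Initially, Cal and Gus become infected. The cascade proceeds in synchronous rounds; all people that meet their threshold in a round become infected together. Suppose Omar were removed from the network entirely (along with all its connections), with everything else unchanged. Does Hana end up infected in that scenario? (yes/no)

yes

With Omar removed:
Round 1 — Cal, Gus become infected (initial).
Round 2 — checking thresholds:
  Hana: 1 of 1 neighbours ≥ 1, becomes infected.
Round 3 — no new infections; cascade stops.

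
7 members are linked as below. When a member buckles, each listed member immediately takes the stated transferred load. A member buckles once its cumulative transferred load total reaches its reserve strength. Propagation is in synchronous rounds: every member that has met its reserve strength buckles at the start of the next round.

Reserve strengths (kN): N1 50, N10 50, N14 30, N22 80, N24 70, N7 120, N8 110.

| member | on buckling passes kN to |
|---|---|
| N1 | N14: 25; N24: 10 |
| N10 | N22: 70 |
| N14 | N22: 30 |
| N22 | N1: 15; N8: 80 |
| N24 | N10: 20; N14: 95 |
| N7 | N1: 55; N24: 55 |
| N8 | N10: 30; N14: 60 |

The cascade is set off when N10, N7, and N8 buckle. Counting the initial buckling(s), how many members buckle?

Round 1 — N10, N7, N8 buckle (initial).
  N1: +55 → 55 ≥ 50
  N14: +60 → 60 ≥ 30
  N22: +70 → 70 < 80
  N24: +55 → 55 < 70
Round 2 — N1, N14 buckle.
  N22: +30 → 100 ≥ 80
  N24: +10 → 65 < 70
Round 3 — N22 buckles.
No further bucklings.

6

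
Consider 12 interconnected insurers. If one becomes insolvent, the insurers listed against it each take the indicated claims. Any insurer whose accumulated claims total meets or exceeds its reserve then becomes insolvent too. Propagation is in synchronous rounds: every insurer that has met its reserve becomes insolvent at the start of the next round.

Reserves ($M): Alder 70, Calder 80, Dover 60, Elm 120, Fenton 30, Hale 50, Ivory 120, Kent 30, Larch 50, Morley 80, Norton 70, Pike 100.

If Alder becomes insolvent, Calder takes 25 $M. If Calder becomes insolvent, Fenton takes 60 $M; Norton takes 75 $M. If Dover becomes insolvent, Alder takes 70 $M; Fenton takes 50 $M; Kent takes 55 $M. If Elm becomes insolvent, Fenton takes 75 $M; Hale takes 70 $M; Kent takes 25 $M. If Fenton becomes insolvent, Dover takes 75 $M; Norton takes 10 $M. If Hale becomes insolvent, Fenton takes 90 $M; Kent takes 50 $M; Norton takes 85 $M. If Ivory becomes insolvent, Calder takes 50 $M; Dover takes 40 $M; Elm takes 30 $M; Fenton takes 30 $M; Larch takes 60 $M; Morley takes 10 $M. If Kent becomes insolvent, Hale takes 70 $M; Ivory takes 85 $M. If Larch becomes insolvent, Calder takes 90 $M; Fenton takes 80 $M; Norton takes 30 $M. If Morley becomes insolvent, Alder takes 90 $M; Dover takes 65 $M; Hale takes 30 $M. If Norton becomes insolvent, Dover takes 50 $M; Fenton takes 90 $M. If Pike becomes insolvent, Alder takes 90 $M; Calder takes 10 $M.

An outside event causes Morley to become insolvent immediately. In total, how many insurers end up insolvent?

7

Round 1 — Morley becomes insolvent (initial).
  Alder: +90 → 90 ≥ 70
  Dover: +65 → 65 ≥ 60
  Hale: +30 → 30 < 50
Round 2 — Alder, Dover become insolvent.
  Calder: +25 → 25 < 80
  Fenton: +50 → 50 ≥ 30
  Kent: +55 → 55 ≥ 30
Round 3 — Fenton, Kent become insolvent.
  Hale: +70 → 100 ≥ 50
  Ivory: +85 → 85 < 120
  Norton: +10 → 10 < 70
Round 4 — Hale becomes insolvent.
  Norton: +85 → 95 ≥ 70
Round 5 — Norton becomes insolvent.
No further insolvencies.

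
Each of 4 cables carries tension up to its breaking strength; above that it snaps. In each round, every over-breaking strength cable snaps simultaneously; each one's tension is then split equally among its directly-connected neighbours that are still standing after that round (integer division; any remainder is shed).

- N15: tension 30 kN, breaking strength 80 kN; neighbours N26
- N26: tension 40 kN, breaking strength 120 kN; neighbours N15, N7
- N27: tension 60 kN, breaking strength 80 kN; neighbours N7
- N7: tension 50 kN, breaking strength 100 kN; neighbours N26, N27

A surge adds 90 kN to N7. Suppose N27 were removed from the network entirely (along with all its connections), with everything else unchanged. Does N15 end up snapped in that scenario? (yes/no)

yes

With N27 removed:
Round 1 — N7 at 140 > 100. N7 snaps.
  N7 sheds 140 kN to N26: 140 each.
    N26: 40+140 = 180 > 120
Round 2 — N26 snaps.
  N26 sheds 180 kN to N15: 180 each.
    N15: 30+180 = 210 > 80
Round 3 — N15 snaps.
  N15 sheds 210 kN: no online neighbours, lost.
No further breaks.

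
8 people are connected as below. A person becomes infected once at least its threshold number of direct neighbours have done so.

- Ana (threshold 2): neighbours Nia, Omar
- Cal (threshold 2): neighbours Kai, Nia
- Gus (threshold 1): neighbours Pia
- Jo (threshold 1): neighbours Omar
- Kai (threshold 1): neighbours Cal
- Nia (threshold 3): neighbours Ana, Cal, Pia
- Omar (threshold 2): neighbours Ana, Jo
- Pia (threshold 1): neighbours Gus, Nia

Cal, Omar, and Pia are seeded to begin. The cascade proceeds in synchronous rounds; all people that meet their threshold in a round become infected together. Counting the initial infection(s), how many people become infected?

6

Round 1 — Cal, Omar, Pia become infected (initial).
Round 2 — checking thresholds:
  Ana: 1 of 2 neighbours < 2, below threshold.
  Gus: 1 of 1 neighbours ≥ 1, becomes infected.
  Jo: 1 of 1 neighbours ≥ 1, becomes infected.
  Kai: 1 of 1 neighbours ≥ 1, becomes infected.
  Nia: 2 of 3 neighbours < 3, below threshold.
Round 3 — no new infections; cascade stops.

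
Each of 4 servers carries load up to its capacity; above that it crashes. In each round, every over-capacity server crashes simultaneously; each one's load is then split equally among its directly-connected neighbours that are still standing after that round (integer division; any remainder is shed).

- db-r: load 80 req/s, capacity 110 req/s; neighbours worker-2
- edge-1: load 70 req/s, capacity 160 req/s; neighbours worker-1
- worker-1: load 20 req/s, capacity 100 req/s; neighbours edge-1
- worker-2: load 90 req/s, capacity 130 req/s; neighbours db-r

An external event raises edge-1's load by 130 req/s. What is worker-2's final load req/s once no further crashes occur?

90

Round 1 — edge-1 at 200 > 160. edge-1 crashes.
  edge-1 sheds 200 req/s to worker-1: 200 each.
    worker-1: 20+200 = 220 > 100
Round 2 — worker-1 crashes.
  worker-1 sheds 220 req/s: no online neighbours, lost.
No further crashes.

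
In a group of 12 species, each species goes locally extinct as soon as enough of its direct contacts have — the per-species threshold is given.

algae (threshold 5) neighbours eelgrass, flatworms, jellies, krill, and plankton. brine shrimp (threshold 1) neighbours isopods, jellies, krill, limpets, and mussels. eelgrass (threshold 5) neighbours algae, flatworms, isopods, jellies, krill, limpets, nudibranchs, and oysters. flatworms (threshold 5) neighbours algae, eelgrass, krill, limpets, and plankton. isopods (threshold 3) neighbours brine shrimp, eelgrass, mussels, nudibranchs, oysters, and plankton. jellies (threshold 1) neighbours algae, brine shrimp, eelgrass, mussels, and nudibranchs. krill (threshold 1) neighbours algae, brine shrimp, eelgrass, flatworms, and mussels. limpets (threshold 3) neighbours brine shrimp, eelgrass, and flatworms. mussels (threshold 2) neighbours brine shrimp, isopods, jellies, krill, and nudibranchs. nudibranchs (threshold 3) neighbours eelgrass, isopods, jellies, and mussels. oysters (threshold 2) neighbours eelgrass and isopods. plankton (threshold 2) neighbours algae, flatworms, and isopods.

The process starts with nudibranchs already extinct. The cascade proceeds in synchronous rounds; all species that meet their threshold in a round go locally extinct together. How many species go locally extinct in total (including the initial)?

Round 1 — nudibranchs goes locally extinct (initial).
Round 2 — checking thresholds:
  eelgrass: 1 of 8 neighbours < 5, holds.
  isopods: 1 of 6 neighbours < 3, holds.
  jellies: 1 of 5 neighbours ≥ 1, goes locally extinct.
  mussels: 1 of 5 neighbours < 2, holds.
Round 3 — checking thresholds:
  algae: 1 of 5 neighbours < 5, holds.
  brine shrimp: 1 of 5 neighbours ≥ 1, goes locally extinct.
  eelgrass: 2 of 8 neighbours < 5, holds.
  isopods: 1 of 6 neighbours < 3, holds.
  mussels: 2 of 5 neighbours ≥ 2, goes locally extinct.
Round 4 — checking thresholds:
  algae: 1 of 5 neighbours < 5, holds.
  eelgrass: 2 of 8 neighbours < 5, holds.
  isopods: 3 of 6 neighbours ≥ 3, goes locally extinct.
  krill: 2 of 5 neighbours ≥ 1, goes locally extinct.
  limpets: 1 of 3 neighbours < 3, holds.
Round 5 — no new extinctions; cascade stops.

6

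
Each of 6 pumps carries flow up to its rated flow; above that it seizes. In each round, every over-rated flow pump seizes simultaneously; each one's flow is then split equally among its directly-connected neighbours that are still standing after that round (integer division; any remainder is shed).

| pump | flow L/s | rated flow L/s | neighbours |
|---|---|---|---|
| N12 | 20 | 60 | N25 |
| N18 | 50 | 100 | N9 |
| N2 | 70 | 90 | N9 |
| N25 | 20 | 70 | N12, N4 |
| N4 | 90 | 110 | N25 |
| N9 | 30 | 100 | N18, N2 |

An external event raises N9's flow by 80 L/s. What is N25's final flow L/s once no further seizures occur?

Round 1 — N9 at 110 > 100. N9 seizes.
  N9 sheds 110 L/s to N18, N2: 55 each.
    N18: 50+55 = 105 > 100
    N2: 70+55 = 125 > 90
Round 2 — N18, N2 seize.
  N18 sheds 105 L/s: no online neighbours, lost.
  N2 sheds 125 L/s: no online neighbours, lost.
No further seizures.

20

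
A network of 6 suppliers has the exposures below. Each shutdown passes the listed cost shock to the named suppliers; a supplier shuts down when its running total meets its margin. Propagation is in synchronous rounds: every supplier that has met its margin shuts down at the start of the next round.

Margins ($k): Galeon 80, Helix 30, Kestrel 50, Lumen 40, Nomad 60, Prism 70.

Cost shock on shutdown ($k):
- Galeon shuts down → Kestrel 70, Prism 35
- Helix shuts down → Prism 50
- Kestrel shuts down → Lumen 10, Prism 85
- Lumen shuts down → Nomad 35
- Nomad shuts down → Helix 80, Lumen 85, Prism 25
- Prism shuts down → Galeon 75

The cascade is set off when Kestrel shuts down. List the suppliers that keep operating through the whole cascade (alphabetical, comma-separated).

Galeon, Helix, Lumen, Nomad

Round 1 — Kestrel shuts down (initial).
  Lumen: +10 → 10 < 40
  Prism: +85 → 85 ≥ 70
Round 2 — Prism shuts down.
  Galeon: +75 → 75 < 80
No further shutdowns.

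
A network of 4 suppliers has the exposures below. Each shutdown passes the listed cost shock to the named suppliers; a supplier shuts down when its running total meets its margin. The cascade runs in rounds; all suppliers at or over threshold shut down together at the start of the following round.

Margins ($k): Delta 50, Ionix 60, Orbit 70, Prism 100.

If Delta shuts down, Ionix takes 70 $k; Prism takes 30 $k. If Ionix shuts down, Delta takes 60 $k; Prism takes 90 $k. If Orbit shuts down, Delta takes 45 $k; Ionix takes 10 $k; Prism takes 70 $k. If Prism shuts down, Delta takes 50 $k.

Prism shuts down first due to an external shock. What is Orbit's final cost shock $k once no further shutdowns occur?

Round 1 — Prism shuts down (initial).
  Delta: +50 → 50 ≥ 50
Round 2 — Delta shuts down.
  Ionix: +70 → 70 ≥ 60
Round 3 — Ionix shuts down.
No further shutdowns.

0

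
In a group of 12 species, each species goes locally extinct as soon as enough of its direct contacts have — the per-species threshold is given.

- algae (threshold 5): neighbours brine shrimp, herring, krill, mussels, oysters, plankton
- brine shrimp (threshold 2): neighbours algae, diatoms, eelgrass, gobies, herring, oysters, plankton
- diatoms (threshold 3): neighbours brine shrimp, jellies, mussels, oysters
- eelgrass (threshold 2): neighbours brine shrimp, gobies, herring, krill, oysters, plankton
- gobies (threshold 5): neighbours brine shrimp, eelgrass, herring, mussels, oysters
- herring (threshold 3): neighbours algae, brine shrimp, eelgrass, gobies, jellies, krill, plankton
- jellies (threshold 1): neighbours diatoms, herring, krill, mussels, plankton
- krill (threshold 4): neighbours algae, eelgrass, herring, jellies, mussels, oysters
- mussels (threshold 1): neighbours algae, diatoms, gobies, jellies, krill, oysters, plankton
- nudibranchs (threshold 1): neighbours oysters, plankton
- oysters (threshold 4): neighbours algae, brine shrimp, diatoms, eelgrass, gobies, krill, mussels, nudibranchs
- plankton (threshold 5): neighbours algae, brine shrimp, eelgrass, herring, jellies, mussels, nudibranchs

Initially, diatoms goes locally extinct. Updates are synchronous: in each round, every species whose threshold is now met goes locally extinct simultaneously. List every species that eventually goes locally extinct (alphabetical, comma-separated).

diatoms, jellies, mussels

Round 1 — diatoms goes locally extinct (initial).
Round 2 — checking thresholds:
  brine shrimp: 1 of 7 neighbours < 2, below threshold.
  jellies: 1 of 5 neighbours ≥ 1, goes locally extinct.
  mussels: 1 of 7 neighbours ≥ 1, goes locally extinct.
  oysters: 1 of 8 neighbours < 4, below threshold.
Round 3 — no new extinctions; cascade stops.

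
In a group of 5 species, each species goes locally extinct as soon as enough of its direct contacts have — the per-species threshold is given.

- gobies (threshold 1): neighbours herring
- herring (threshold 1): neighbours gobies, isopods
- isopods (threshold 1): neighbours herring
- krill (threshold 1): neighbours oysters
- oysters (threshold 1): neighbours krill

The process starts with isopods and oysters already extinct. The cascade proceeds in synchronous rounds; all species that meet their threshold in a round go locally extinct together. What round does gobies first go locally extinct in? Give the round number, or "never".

3

Round 1 — isopods, oysters go locally extinct (initial).
Round 2 — checking thresholds:
  herring: 1 of 2 neighbours ≥ 1, goes locally extinct.
  krill: 1 of 1 neighbours ≥ 1, goes locally extinct.
Round 3 — checking thresholds:
  gobies: 1 of 1 neighbours ≥ 1, goes locally extinct.
Round 4 — no new extinctions; cascade stops.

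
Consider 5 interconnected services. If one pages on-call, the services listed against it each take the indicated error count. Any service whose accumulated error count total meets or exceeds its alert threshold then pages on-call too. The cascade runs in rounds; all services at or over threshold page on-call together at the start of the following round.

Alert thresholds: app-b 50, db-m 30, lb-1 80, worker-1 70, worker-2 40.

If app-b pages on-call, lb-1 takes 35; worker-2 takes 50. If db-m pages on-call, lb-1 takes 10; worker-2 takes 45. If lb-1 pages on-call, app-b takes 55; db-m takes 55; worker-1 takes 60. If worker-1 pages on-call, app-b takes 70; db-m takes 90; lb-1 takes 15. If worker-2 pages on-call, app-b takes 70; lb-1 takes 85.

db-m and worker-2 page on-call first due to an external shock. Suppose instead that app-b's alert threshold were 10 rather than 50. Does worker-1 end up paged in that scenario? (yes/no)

no

With app-b's alert threshold at 10:
Round 1 — db-m, worker-2 page on-call (initial).
  app-b: +70 → 70 ≥ 10
  lb-1: +10+85 → 95 ≥ 80
Round 2 — app-b, lb-1 page on-call.
  worker-1: +60 → 60 < 70
No further pages.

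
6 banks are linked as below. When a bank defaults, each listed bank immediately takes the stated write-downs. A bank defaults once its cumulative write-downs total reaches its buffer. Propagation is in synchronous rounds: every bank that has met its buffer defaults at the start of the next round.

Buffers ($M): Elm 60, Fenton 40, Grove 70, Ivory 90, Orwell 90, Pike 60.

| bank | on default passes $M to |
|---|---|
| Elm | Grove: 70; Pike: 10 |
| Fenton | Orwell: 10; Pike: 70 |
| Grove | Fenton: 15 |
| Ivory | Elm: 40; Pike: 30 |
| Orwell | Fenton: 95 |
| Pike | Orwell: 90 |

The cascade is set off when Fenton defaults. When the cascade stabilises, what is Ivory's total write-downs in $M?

0

Round 1 — Fenton defaults (initial).
  Orwell: +10 → 10 < 90
  Pike: +70 → 70 ≥ 60
Round 2 — Pike defaults.
  Orwell: +90 → 100 ≥ 90
Round 3 — Orwell defaults.
No further defaults.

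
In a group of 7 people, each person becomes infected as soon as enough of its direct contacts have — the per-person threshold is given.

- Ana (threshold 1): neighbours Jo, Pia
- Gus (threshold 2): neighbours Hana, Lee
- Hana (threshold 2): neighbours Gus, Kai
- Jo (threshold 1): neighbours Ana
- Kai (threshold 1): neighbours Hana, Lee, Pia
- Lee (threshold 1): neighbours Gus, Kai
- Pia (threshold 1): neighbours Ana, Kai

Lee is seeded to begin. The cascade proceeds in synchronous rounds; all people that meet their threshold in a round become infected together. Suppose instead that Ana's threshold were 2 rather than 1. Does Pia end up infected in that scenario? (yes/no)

yes

With Ana's threshold at 2:
Round 1 — Lee becomes infected (initial).
Round 2 — checking thresholds:
  Gus: 1 of 2 neighbours < 2, holds.
  Kai: 1 of 3 neighbours ≥ 1, becomes infected.
Round 3 — checking thresholds:
  Gus: 1 of 2 neighbours < 2, holds.
  Hana: 1 of 2 neighbours < 2, holds.
  Pia: 1 of 2 neighbours ≥ 1, becomes infected.
Round 4 — no new infections; cascade stops.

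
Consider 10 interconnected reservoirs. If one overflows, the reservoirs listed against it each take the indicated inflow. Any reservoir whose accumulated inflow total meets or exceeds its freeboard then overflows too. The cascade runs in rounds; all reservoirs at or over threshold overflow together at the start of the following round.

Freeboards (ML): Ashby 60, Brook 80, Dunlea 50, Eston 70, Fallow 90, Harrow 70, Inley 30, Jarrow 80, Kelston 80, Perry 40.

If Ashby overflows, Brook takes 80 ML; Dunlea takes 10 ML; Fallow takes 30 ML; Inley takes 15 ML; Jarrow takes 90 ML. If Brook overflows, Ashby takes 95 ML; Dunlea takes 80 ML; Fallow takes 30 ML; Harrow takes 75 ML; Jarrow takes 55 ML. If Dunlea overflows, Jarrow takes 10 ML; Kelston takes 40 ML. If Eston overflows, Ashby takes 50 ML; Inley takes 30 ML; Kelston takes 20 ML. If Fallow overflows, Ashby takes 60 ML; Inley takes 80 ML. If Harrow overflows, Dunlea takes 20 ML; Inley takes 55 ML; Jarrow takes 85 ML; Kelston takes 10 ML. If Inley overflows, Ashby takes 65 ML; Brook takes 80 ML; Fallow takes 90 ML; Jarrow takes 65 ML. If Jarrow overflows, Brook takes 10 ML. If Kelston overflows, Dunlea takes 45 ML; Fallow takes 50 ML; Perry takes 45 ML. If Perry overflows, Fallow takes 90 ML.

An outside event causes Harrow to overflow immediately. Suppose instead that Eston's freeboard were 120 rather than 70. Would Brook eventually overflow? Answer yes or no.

yes

With Eston's freeboard at 120:
Round 1 — Harrow overflows (initial).
  Dunlea: +20 → 20 < 50
  Inley: +55 → 55 ≥ 30
  Jarrow: +85 → 85 ≥ 80
  Kelston: +10 → 10 < 80
Round 2 — Inley, Jarrow overflow.
  Ashby: +65 → 65 ≥ 60
  Brook: +80+10 → 90 ≥ 80
  Fallow: +90 → 90 ≥ 90
Round 3 — Ashby, Brook, Fallow overflow.
  Dunlea: +10+80 → 110 ≥ 50
Round 4 — Dunlea overflows.
  Kelston: +40 → 50 < 80
No further overflows.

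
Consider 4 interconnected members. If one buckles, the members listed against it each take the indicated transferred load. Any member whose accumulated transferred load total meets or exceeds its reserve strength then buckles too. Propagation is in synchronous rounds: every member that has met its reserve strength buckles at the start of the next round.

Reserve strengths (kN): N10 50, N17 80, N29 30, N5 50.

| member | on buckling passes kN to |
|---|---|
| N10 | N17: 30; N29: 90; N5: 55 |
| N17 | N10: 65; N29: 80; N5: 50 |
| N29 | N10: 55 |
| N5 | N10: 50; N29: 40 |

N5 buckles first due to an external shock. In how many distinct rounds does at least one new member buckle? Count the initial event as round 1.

2

Round 1 — N5 buckles (initial).
  N10: +50 → 50 ≥ 50
  N29: +40 → 40 ≥ 30
Round 2 — N10, N29 buckle.
  N17: +30 → 30 < 80
No further bucklings.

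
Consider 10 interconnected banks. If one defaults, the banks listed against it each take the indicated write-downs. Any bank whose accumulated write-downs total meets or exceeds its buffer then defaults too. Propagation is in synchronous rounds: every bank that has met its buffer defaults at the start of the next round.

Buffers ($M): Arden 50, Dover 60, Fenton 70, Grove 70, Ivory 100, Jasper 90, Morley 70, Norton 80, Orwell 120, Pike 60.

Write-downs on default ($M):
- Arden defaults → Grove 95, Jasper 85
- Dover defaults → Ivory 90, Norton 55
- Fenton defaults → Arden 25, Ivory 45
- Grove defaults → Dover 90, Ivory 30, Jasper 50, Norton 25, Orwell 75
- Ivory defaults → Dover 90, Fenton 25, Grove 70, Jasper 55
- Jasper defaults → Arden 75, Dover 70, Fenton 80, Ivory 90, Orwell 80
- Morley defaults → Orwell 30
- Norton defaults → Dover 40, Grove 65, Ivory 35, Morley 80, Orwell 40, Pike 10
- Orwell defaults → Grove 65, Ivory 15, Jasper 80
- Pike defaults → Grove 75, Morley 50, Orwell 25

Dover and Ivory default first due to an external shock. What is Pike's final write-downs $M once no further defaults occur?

Round 1 — Dover, Ivory default (initial).
  Fenton: +25 → 25 < 70
  Grove: +70 → 70 ≥ 70
  Jasper: +55 → 55 < 90
  Norton: +55 → 55 < 80
Round 2 — Grove defaults.
  Jasper: +50 → 105 ≥ 90
  Norton: +25 → 80 ≥ 80
  Orwell: +75 → 75 < 120
Round 3 — Jasper, Norton default.
  Arden: +75 → 75 ≥ 50
  Fenton: +80 → 105 ≥ 70
  Morley: +80 → 80 ≥ 70
  Orwell: +80+40 → 195 ≥ 120
  Pike: +10 → 10 < 60
Round 4 — Arden, Fenton, Morley, Orwell default.
No further defaults.

10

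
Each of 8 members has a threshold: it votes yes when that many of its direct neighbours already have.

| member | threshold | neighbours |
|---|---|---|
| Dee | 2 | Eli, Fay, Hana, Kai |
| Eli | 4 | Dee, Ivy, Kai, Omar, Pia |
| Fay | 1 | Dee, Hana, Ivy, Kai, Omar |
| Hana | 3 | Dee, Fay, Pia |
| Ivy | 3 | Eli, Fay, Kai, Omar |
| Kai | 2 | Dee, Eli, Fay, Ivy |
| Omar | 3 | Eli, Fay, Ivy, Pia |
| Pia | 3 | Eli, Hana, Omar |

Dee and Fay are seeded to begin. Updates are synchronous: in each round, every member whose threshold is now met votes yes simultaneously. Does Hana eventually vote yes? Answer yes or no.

Round 1 — Dee, Fay vote yes (initial).
Round 2 — checking thresholds:
  Eli: 1 of 5 neighbours < 4, not yet.
  Hana: 2 of 3 neighbours < 3, not yet.
  Ivy: 1 of 4 neighbours < 3, not yet.
  Kai: 2 of 4 neighbours ≥ 2, votes yes.
  Omar: 1 of 4 neighbours < 3, not yet.
Round 3 — no new yes votes; cascade stops.

no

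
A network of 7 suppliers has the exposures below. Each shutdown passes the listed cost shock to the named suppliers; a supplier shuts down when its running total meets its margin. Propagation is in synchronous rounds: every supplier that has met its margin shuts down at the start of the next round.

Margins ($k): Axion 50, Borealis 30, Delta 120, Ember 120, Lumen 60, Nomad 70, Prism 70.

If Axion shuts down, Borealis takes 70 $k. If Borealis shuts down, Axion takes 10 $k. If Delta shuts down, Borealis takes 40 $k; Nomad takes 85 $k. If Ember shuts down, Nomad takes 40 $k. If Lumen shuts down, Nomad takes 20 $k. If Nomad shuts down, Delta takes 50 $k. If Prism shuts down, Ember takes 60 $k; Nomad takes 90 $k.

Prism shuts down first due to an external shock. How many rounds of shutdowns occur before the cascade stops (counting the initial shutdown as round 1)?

Round 1 — Prism shuts down (initial).
  Ember: +60 → 60 < 120
  Nomad: +90 → 90 ≥ 70
Round 2 — Nomad shuts down.
  Delta: +50 → 50 < 120
No further shutdowns.

2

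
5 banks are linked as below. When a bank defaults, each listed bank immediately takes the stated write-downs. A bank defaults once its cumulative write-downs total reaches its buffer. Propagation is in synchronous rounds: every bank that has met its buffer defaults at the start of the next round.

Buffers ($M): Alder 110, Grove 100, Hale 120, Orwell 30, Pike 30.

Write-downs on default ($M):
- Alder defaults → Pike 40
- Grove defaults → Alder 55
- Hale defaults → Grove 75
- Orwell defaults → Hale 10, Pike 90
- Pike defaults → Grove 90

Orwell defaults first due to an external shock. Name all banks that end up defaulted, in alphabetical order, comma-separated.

Orwell, Pike

Round 1 — Orwell defaults (initial).
  Hale: +10 → 10 < 120
  Pike: +90 → 90 ≥ 30
Round 2 — Pike defaults.
  Grove: +90 → 90 < 100
No further defaults.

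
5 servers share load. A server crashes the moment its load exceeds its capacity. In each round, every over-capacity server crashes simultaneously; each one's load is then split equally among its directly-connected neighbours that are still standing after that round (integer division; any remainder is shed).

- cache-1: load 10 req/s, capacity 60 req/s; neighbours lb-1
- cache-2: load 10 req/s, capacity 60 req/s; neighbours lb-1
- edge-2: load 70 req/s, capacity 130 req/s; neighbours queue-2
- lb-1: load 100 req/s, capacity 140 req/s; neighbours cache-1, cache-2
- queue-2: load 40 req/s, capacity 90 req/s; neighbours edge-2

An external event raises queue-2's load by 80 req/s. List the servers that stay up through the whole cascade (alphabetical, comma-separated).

cache-1, cache-2, lb-1

Round 1 — queue-2 at 120 > 90. queue-2 crashes.
  queue-2 sheds 120 req/s to edge-2: 120 each.
    edge-2: 70+120 = 190 > 130
Round 2 — edge-2 crashes.
  edge-2 sheds 190 req/s: no online neighbours, lost.
No further crashes.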